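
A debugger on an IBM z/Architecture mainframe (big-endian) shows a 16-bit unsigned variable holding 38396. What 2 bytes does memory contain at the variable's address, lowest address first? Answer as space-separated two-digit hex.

95 FC

38396 in hexadecimal, padded to 16 bits, is 0x95FC.
Split into bytes (most-significant first): 95 FC.
Big-endian stores the most-significant byte at the lowest address.
So the memory order matches the most-significant-first order: 95 FC.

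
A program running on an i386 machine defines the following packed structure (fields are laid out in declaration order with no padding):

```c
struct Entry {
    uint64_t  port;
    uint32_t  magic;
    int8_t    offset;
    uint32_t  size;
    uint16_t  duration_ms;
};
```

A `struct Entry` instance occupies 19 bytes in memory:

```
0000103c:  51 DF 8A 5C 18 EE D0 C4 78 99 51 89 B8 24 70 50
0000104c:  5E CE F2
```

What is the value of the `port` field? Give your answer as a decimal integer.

14182097014988922705

`port` is the first field, at byte offset 0, occupying 8 bytes.
Bytes at offsets 0..7: 51 DF 8A 5C 18 EE D0 C4.
Little-endian: lowest address holds the least-significant byte.
Reassemble most-significant byte first: C4 D0 EE 18 5C 8A DF 51 → 0xC4D0EE185C8ADF51.
0xC4D0EE185C8ADF51 = 14182097014988922705.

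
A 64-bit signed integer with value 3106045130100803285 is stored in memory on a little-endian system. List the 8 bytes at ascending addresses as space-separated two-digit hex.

3106045130100803285 in hexadecimal, padded to 64 bits, is 0x2B1AE396DBFD86D5.
Split into bytes (most-significant first): 2B 1A E3 96 DB FD 86 D5.
Little-endian: lowest address holds the least-significant byte.
So at ascending addresses the bytes are D5 86 FD DB 96 E3 1A 2B.

D5 86 FD DB 96 E3 1A 2B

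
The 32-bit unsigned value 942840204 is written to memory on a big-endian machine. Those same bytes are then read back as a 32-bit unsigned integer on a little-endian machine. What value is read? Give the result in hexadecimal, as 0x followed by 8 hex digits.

0x8C993238

942840204 in 32-bit hexadecimal is 0x3832998C.
Stored big-endian, the bytes at ascending addresses are 38 32 99 8C.
Read back as little-endian, the first byte is least significant, giving 0x8C993238.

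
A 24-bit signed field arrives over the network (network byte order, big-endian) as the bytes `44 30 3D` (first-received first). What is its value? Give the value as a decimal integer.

In big-endian order the high byte comes first in memory.
The bytes are already most-significant first: 0x44303D.
0x44303D = 4468797.

4468797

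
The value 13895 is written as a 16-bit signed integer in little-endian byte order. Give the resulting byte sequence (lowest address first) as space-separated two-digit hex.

47 36

13895 in hexadecimal, padded to 16 bits, is 0x3647.
Split into bytes (most-significant first): 36 47.
Little-endian stores the least-significant byte at the lowest address.
So at ascending addresses the bytes are 47 36.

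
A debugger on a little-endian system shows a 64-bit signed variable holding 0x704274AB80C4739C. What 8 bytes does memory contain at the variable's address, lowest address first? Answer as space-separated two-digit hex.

9C 73 C4 80 AB 74 42 70

Split into bytes (most-significant first): 70 42 74 AB 80 C4 73 9C.
Little-endian: lowest address holds the least-significant byte.
So at ascending addresses the bytes are 9C 73 C4 80 AB 74 42 70.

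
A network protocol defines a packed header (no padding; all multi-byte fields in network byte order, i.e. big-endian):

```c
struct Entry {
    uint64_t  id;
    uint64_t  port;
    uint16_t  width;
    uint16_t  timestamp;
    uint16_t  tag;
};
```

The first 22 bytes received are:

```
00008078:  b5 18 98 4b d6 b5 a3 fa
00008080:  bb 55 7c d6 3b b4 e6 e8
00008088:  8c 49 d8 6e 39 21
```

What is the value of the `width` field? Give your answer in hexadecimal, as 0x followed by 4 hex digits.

0x8C49

`width` follows `id` (8 B), `port` (8 B), so it starts at offset 8 + 8 = 16 and occupies 2 bytes.
Bytes at offsets 16..17: 8C 49.
Big-endian: lowest address holds the most-significant byte.
The bytes are already most-significant first: 0x8C49.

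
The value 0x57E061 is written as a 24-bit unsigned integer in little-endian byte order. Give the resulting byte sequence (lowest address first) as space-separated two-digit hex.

61 E0 57

Split into bytes (most-significant first): 57 E0 61.
Little-endian stores the least-significant byte at the lowest address.
So at ascending addresses the bytes are 61 E0 57.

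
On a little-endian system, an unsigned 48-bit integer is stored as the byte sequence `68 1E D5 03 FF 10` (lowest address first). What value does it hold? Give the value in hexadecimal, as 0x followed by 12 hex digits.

0x10FF03D51E68

Little-endian: lowest address holds the least-significant byte.
Reassemble most-significant byte first: 10 FF 03 D5 1E 68 → 0x10FF03D51E68.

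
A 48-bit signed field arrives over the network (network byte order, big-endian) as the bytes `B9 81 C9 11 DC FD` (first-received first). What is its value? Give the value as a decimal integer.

In big-endian order the high byte comes first in memory.
The bytes are already most-significant first: 0xB981C911DCFD.
Top bit is set, so as a signed 48-bit value this is 0xB981C911DCFD − 2^48 = -77507901399811.

-77507901399811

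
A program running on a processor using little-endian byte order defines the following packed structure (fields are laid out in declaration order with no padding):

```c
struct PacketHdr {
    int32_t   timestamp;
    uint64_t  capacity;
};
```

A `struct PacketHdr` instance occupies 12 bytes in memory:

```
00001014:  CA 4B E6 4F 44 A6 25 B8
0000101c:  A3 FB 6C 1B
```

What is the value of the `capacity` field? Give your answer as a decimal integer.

1976231017096521284

`capacity` follows `timestamp` (4 bytes), so it starts at byte offset 4 and occupies 8 bytes.
Bytes at offsets 4..11: 44 A6 25 B8 A3 FB 6C 1B.
Little-endian stores the least-significant byte at the lowest address.
Reassemble most-significant byte first: 1B 6C FB A3 B8 25 A6 44 → 0x1B6CFBA3B825A644.
0x1B6CFBA3B825A644 = 1976231017096521284.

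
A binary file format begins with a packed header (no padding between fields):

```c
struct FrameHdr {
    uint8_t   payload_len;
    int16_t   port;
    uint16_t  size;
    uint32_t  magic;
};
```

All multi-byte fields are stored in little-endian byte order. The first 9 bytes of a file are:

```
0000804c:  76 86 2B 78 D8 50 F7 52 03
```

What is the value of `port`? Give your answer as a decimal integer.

11142

`port` follows `payload_len` (1 byte), so it starts at byte offset 1 and occupies 2 bytes.
Bytes at offsets 1..2: 86 2B.
In little-endian order the low byte comes first in memory.
Reassemble most-significant byte first: 2B 86 → 0x2B86.
0x2B86 = 11142.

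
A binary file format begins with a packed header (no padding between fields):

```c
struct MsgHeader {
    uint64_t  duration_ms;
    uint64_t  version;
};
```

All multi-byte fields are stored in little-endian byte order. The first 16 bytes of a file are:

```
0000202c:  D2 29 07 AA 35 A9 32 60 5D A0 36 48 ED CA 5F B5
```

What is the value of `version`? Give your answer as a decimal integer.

13069387764120068189

`version` follows `duration_ms` (8 bytes), so it starts at byte offset 8 and occupies 8 bytes.
Bytes at offsets 8..15: 5D A0 36 48 ED CA 5F B5.
Little-endian stores the least-significant byte at the lowest address.
Reassemble most-significant byte first: B5 5F CA ED 48 36 A0 5D → 0xB55FCAED4836A05D.
0xB55FCAED4836A05D = 13069387764120068189.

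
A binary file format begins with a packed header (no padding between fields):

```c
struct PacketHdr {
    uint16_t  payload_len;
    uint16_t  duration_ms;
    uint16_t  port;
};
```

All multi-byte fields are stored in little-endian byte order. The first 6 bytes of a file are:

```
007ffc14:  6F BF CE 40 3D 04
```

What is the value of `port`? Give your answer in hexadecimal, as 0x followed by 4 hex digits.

0x043D

`port` follows `payload_len` (2 B), `duration_ms` (2 B), so it starts at offset 2 + 2 = 4 and occupies 2 bytes.
Bytes at offsets 4..5: 3D 04.
In little-endian order the low byte comes first in memory.
Reassemble most-significant byte first: 04 3D → 0x043D.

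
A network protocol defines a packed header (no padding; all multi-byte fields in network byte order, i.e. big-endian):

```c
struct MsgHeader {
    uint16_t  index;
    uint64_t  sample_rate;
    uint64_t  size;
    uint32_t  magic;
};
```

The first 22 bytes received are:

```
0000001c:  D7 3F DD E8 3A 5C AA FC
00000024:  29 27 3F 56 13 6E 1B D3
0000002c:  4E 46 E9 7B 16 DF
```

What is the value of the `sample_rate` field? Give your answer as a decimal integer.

`sample_rate` follows `index` (2 bytes), so it starts at byte offset 2 and occupies 8 bytes.
Bytes at offsets 2..9: DD E8 3A 5C AA FC 29 27.
Big-endian stores the most-significant byte at the lowest address.
The bytes are already most-significant first: 0xDDE83A5CAAFC2927.
0xDDE83A5CAAFC2927 = 15990094646659000615.

15990094646659000615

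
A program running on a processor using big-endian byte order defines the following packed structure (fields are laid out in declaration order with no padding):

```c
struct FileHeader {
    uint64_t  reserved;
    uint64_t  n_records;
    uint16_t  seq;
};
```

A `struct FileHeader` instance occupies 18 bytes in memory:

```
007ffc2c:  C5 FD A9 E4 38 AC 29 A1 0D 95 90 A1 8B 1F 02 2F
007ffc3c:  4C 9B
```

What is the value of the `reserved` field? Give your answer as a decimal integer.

`reserved` is the first field, at byte offset 0, occupying 8 bytes.
Bytes at offsets 0..7: C5 FD A9 E4 38 AC 29 A1.
In big-endian order the high byte comes first in memory.
The bytes are already most-significant first: 0xC5FDA9E438AC29A1.
0xC5FDA9E438AC29A1 = 14266745992248043937.

14266745992248043937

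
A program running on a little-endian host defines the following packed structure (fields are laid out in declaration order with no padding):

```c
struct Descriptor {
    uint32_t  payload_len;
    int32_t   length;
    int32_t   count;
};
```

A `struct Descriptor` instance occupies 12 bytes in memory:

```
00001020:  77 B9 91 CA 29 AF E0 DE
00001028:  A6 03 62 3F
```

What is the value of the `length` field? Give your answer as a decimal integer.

-555700439

`length` follows `payload_len` (4 bytes), so it starts at byte offset 4 and occupies 4 bytes.
Bytes at offsets 4..7: 29 AF E0 DE.
In little-endian order the low byte comes first in memory.
Reassemble most-significant byte first: DE E0 AF 29 → 0xDEE0AF29.
Top bit is set, so as a signed 32-bit value this is 0xDEE0AF29 − 2^32 = -555700439.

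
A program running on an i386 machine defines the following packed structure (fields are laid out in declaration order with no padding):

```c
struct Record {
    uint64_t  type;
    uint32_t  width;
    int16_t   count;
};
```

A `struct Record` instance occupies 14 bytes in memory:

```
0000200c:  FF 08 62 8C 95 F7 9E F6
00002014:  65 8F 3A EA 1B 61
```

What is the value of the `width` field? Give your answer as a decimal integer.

`width` follows `type` (8 bytes), so it starts at byte offset 8 and occupies 4 bytes.
Bytes at offsets 8..11: 65 8F 3A EA.
In little-endian order the low byte comes first in memory.
Reassemble most-significant byte first: EA 3A 8F 65 → 0xEA3A8F65.
0xEA3A8F65 = 3929706341.

3929706341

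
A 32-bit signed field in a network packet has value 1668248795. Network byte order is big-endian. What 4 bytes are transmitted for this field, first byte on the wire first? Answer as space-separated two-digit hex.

1668248795 in hexadecimal, padded to 32 bits, is 0x636F74DB.
Split into bytes (most-significant first): 63 6F 74 DB.
Big-endian stores the most-significant byte at the lowest address.
So the memory order matches the most-significant-first order: 63 6F 74 DB.

63 6F 74 DB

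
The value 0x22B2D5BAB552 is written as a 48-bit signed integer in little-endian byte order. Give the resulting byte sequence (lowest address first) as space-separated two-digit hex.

Split into bytes (most-significant first): 22 B2 D5 BA B5 52.
Little-endian: lowest address holds the least-significant byte.
So at ascending addresses the bytes are 52 B5 BA D5 B2 22.

52 B5 BA D5 B2 22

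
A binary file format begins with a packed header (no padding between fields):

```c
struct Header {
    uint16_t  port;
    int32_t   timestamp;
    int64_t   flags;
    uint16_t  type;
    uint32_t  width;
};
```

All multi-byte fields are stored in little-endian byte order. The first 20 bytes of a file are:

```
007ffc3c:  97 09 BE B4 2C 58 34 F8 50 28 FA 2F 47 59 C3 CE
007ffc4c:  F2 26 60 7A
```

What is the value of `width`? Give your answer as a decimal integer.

`width` follows `port` (2 B), `timestamp` (4 B), `flags` (8 B), `type` (2 B), so it starts at offset 2 + 4 + 8 + 2 = 16 and occupies 4 bytes.
Bytes at offsets 16..19: F2 26 60 7A.
Little-endian stores the least-significant byte at the lowest address.
Reassemble most-significant byte first: 7A 60 26 F2 → 0x7A6026F2.
0x7A6026F2 = 2053121778.

2053121778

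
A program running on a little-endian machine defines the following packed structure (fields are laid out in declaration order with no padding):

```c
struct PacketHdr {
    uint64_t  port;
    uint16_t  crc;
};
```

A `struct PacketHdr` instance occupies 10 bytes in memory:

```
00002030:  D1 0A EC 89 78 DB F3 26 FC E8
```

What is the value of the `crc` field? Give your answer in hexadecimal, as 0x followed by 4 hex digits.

`crc` follows `port` (8 bytes), so it starts at byte offset 8 and occupies 2 bytes.
Bytes at offsets 8..9: FC E8.
Little-endian: lowest address holds the least-significant byte.
Reassemble most-significant byte first: E8 FC → 0xE8FC.

0xE8FC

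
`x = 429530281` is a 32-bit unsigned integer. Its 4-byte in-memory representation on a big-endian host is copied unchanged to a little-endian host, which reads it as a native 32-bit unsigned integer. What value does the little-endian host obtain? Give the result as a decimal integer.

429530281 in 32-bit hexadecimal is 0x199A1CA9.
Stored big-endian, the bytes at ascending addresses are 19 9A 1C A9.
Read back as little-endian, the first byte is least significant, giving 0xA91C9A19.
0xA91C9A19 = 2837223961.

2837223961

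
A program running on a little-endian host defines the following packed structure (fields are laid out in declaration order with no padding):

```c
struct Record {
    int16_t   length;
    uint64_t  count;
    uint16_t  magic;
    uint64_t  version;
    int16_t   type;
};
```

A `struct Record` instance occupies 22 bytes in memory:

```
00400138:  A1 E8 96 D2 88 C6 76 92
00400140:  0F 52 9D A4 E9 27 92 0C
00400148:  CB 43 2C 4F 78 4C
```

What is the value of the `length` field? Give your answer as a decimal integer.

-5983

`length` is the first field, at byte offset 0, occupying 2 bytes.
Bytes at offsets 0..1: A1 E8.
Little-endian: lowest address holds the least-significant byte.
Reassemble most-significant byte first: E8 A1 → 0xE8A1.
Top bit is set, so as a signed 16-bit value this is 0xE8A1 − 2^16 = -5983.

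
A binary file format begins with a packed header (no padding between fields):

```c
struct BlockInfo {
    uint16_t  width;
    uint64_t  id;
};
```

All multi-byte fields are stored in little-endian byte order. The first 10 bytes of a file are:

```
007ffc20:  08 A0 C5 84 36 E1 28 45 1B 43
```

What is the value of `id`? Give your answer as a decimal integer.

`id` follows `width` (2 bytes), so it starts at byte offset 2 and occupies 8 bytes.
Bytes at offsets 2..9: C5 84 36 E1 28 45 1B 43.
In little-endian order the low byte comes first in memory.
Reassemble most-significant byte first: 43 1B 45 28 E1 36 84 C5 → 0x431B4528E13684C5.
0x431B4528E13684C5 = 4835534666791814341.

4835534666791814341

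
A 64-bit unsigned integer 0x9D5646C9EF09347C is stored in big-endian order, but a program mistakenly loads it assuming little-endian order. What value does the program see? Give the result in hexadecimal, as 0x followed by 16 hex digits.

Stored big-endian, the bytes at ascending addresses are 9D 56 46 C9 EF 09 34 7C.
Read back as little-endian, the first byte is least significant, giving 0x7C3409EFC946569D.

0x7C3409EFC946569D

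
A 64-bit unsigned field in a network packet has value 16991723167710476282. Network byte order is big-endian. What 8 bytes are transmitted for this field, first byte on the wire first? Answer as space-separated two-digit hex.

16991723167710476282 in hexadecimal, padded to 64 bits, is 0xEBCEBA31ED2877FA.
Split into bytes (most-significant first): EB CE BA 31 ED 28 77 FA.
Big-endian: lowest address holds the most-significant byte.
So the memory order matches the most-significant-first order: EB CE BA 31 ED 28 77 FA.

EB CE BA 31 ED 28 77 FA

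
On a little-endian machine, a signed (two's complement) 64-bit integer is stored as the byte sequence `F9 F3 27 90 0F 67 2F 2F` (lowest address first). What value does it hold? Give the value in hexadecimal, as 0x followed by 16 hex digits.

0x2F2F670F9027F3F9

Little-endian stores the least-significant byte at the lowest address.
Reassemble most-significant byte first: 2F 2F 67 0F 90 27 F3 F9 → 0x2F2F670F9027F3F9.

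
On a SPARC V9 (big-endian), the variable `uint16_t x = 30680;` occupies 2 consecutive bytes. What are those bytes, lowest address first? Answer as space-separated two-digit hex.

77 D8

30680 in hexadecimal, padded to 16 bits, is 0x77D8.
Split into bytes (most-significant first): 77 D8.
Big-endian stores the most-significant byte at the lowest address.
So the memory order matches the most-significant-first order: 77 D8.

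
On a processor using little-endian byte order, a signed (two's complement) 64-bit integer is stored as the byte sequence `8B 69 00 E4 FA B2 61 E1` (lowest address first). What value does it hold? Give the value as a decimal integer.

-2206285551798031989

Little-endian: lowest address holds the least-significant byte.
Reassemble most-significant byte first: E1 61 B2 FA E4 00 69 8B → 0xE161B2FAE400698B.
Top bit is set, so as a signed 64-bit value this is 0xE161B2FAE400698B − 2^64 = -2206285551798031989.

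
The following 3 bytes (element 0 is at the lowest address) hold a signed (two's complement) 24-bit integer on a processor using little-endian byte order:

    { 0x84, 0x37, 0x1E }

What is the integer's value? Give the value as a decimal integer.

Little-endian stores the least-significant byte at the lowest address.
Reassemble most-significant byte first: 1E 37 84 → 0x1E3784.
0x1E3784 = 1980292.

1980292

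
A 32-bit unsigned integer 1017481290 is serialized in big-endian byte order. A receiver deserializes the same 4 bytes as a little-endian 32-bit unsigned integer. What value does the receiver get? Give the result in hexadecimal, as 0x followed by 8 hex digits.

1017481290 in 32-bit hexadecimal is 0x3CA5884A.
Stored big-endian, the bytes at ascending addresses are 3C A5 88 4A.
Read back as little-endian, the first byte is least significant, giving 0x4A88A53C.

0x4A88A53C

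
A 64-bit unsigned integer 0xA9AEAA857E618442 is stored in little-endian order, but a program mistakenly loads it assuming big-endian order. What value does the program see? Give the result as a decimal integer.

Stored little-endian, the bytes at ascending addresses are 42 84 61 7E 85 AA AE A9.
Read back as big-endian, the last byte is least significant, giving 0x4284617E85AAAEA9.
0x4284617E85AAAEA9 = 4793063099465379497.

4793063099465379497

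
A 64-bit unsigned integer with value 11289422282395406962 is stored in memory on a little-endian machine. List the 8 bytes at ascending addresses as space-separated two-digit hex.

72 D2 8E 7D C0 15 AC 9C

11289422282395406962 in hexadecimal, padded to 64 bits, is 0x9CAC15C07D8ED272.
Split into bytes (most-significant first): 9C AC 15 C0 7D 8E D2 72.
Little-endian: lowest address holds the least-significant byte.
So at ascending addresses the bytes are 72 D2 8E 7D C0 15 AC 9C.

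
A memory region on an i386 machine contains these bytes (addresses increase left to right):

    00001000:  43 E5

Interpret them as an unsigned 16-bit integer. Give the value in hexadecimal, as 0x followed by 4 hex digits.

In little-endian order the low byte comes first in memory.
Reassemble most-significant byte first: E5 43 → 0xE543.

0xE543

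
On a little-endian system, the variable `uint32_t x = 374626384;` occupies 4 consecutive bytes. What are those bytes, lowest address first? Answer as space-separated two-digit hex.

50 58 54 16

374626384 in hexadecimal, padded to 32 bits, is 0x16545850.
Split into bytes (most-significant first): 16 54 58 50.
In little-endian order the low byte comes first in memory.
So at ascending addresses the bytes are 50 58 54 16.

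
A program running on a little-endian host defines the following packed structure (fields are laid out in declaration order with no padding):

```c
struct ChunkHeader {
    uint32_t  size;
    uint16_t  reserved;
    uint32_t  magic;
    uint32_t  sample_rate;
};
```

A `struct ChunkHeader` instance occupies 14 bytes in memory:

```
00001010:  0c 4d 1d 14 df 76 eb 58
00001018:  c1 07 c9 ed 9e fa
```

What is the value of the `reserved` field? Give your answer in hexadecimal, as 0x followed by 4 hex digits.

`reserved` follows `size` (4 bytes), so it starts at byte offset 4 and occupies 2 bytes.
Bytes at offsets 4..5: DF 76.
In little-endian order the low byte comes first in memory.
Reassemble most-significant byte first: 76 DF → 0x76DF.

0x76DF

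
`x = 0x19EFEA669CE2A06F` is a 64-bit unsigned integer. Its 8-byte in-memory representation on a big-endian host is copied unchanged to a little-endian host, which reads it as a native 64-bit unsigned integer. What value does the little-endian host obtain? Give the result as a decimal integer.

Stored big-endian, the bytes at ascending addresses are 19 EF EA 66 9C E2 A0 6F.
Read back as little-endian, the first byte is least significant, giving 0x6FA0E29C66EAEF19.
0x6FA0E29C66EAEF19 = 8043678095853154073.

8043678095853154073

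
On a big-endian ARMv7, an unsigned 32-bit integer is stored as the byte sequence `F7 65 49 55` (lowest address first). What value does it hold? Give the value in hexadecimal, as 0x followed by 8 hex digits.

0xF7654955

Big-endian stores the most-significant byte at the lowest address.
The bytes are already most-significant first: 0xF7654955.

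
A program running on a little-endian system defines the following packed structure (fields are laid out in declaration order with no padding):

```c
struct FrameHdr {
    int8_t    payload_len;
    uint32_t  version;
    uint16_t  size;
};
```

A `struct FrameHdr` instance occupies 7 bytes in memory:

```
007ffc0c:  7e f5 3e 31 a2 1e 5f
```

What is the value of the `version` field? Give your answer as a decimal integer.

2721136373

`version` follows `payload_len` (1 byte), so it starts at byte offset 1 and occupies 4 bytes.
Bytes at offsets 1..4: F5 3E 31 A2.
Little-endian: lowest address holds the least-significant byte.
Reassemble most-significant byte first: A2 31 3E F5 → 0xA2313EF5.
0xA2313EF5 = 2721136373.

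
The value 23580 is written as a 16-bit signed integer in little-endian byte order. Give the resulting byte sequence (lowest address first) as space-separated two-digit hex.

1C 5C

23580 in hexadecimal, padded to 16 bits, is 0x5C1C.
Split into bytes (most-significant first): 5C 1C.
In little-endian order the low byte comes first in memory.
So at ascending addresses the bytes are 1C 5C.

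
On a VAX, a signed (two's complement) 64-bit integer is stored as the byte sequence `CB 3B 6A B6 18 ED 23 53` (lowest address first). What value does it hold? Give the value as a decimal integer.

In little-endian order the low byte comes first in memory.
Reassemble most-significant byte first: 53 23 ED 18 B6 6A 3B CB → 0x5323ED18B66A3BCB.
0x5323ED18B66A3BCB = 5990892619728305099.

5990892619728305099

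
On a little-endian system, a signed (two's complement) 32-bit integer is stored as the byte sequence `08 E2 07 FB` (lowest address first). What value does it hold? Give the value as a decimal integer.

-83369464

Little-endian stores the least-significant byte at the lowest address.
Reassemble most-significant byte first: FB 07 E2 08 → 0xFB07E208.
Top bit is set, so as a signed 32-bit value this is 0xFB07E208 − 2^32 = -83369464.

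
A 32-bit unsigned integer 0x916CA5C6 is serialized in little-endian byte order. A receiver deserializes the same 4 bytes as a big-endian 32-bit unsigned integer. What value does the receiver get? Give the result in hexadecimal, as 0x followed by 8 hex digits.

0xC6A56C91

Stored little-endian, the bytes at ascending addresses are C6 A5 6C 91.
Read back as big-endian, the last byte is least significant, giving 0xC6A56C91.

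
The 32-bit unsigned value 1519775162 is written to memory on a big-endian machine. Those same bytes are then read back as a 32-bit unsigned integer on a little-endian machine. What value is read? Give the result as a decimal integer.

3136132442

1519775162 in 32-bit hexadecimal is 0x5A95EDBA.
Stored big-endian, the bytes at ascending addresses are 5A 95 ED BA.
Read back as little-endian, the first byte is least significant, giving 0xBAED955A.
0xBAED955A = 3136132442.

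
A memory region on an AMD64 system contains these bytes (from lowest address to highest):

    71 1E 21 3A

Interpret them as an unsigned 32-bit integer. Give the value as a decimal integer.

975249009

In little-endian order the low byte comes first in memory.
Reassemble most-significant byte first: 3A 21 1E 71 → 0x3A211E71.
0x3A211E71 = 975249009.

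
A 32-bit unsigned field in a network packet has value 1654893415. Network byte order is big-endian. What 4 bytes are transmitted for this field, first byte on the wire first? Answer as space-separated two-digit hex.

62 A3 AB 67

1654893415 in hexadecimal, padded to 32 bits, is 0x62A3AB67.
Split into bytes (most-significant first): 62 A3 AB 67.
Big-endian: lowest address holds the most-significant byte.
So the memory order matches the most-significant-first order: 62 A3 AB 67.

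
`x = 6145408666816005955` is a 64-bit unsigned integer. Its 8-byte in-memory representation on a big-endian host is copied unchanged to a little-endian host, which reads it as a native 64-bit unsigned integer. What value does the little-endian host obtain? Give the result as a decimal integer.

6145408666816005955 in 64-bit hexadecimal is 0x5548E09F692CC743.
Stored big-endian, the bytes at ascending addresses are 55 48 E0 9F 69 2C C7 43.
Read back as little-endian, the first byte is least significant, giving 0x43C72C699FE04855.
0x43C72C699FE04855 = 4883921153072056405.

4883921153072056405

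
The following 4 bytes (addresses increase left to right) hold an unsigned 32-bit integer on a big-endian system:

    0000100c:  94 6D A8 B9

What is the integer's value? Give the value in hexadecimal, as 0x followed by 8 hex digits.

0x946DA8B9

Big-endian stores the most-significant byte at the lowest address.
The bytes are already most-significant first: 0x946DA8B9.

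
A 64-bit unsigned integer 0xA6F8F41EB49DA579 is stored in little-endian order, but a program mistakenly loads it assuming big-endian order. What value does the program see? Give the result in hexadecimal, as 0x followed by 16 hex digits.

Stored little-endian, the bytes at ascending addresses are 79 A5 9D B4 1E F4 F8 A6.
Read back as big-endian, the last byte is least significant, giving 0x79A59DB41EF4F8A6.

0x79A59DB41EF4F8A6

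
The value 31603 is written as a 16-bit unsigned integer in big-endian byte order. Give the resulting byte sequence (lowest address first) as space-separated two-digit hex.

7B 73

31603 in hexadecimal, padded to 16 bits, is 0x7B73.
Split into bytes (most-significant first): 7B 73.
Big-endian: lowest address holds the most-significant byte.
So the memory order matches the most-significant-first order: 7B 73.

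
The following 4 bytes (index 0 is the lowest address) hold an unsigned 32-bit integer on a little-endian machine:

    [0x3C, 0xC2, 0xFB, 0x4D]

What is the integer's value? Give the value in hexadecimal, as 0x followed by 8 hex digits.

0x4DFBC23C

Little-endian stores the least-significant byte at the lowest address.
Reassemble most-significant byte first: 4D FB C2 3C → 0x4DFBC23C.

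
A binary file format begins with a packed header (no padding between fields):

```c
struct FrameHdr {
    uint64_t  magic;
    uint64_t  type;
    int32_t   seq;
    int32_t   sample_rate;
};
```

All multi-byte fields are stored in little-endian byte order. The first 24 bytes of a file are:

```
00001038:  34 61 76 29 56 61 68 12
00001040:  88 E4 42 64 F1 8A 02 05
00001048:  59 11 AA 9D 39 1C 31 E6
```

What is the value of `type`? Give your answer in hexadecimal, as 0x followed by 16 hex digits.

0x05028AF16442E488

`type` follows `magic` (8 bytes), so it starts at byte offset 8 and occupies 8 bytes.
Bytes at offsets 8..15: 88 E4 42 64 F1 8A 02 05.
Little-endian: lowest address holds the least-significant byte.
Reassemble most-significant byte first: 05 02 8A F1 64 42 E4 88 → 0x05028AF16442E488.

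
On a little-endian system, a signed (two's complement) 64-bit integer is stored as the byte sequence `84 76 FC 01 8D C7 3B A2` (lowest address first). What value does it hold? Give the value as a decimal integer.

-6756587407501658492

Little-endian stores the least-significant byte at the lowest address.
Reassemble most-significant byte first: A2 3B C7 8D 01 FC 76 84 → 0xA23BC78D01FC7684.
Top bit is set, so as a signed 64-bit value this is 0xA23BC78D01FC7684 − 2^64 = -6756587407501658492.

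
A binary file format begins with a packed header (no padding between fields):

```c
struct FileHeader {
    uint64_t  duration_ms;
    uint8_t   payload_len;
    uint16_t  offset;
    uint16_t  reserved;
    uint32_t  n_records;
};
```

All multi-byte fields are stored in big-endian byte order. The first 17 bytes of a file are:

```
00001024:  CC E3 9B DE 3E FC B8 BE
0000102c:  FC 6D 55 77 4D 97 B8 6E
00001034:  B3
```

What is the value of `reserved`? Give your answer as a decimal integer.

30541

`reserved` follows `duration_ms` (8 B), `payload_len` (1 B), `offset` (2 B), so it starts at offset 8 + 1 + 2 = 11 and occupies 2 bytes.
Bytes at offsets 11..12: 77 4D.
In big-endian order the high byte comes first in memory.
The bytes are already most-significant first: 0x774D.
0x774D = 30541.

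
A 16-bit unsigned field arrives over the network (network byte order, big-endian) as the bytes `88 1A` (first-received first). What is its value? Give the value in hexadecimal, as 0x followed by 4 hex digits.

Big-endian stores the most-significant byte at the lowest address.
The bytes are already most-significant first: 0x881A.

0x881A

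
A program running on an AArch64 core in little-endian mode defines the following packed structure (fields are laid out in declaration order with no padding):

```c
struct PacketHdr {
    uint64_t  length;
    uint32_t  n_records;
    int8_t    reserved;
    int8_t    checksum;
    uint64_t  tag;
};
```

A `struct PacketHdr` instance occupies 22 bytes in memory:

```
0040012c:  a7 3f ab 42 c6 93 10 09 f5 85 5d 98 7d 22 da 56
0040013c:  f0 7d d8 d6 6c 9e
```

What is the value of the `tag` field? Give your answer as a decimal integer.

11415735380791547610

`tag` follows `length` (8 B), `n_records` (4 B), `reserved` (1 B), `checksum` (1 B), so it starts at offset 8 + 4 + 1 + 1 = 14 and occupies 8 bytes.
Bytes at offsets 14..21: DA 56 F0 7D D8 D6 6C 9E.
Little-endian stores the least-significant byte at the lowest address.
Reassemble most-significant byte first: 9E 6C D6 D8 7D F0 56 DA → 0x9E6CD6D87DF056DA.
0x9E6CD6D87DF056DA = 11415735380791547610.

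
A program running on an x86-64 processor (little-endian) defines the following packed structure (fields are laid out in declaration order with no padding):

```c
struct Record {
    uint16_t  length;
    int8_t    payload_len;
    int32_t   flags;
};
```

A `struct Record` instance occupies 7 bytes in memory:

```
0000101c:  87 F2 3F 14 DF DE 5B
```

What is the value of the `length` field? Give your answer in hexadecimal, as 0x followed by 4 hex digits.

`length` is the first field, at byte offset 0, occupying 2 bytes.
Bytes at offsets 0..1: 87 F2.
Little-endian: lowest address holds the least-significant byte.
Reassemble most-significant byte first: F2 87 → 0xF287.

0xF287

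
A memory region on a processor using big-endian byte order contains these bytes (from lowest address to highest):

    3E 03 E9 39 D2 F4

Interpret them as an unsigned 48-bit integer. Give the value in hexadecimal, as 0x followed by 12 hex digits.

Big-endian: lowest address holds the most-significant byte.
The bytes are already most-significant first: 0x3E03E939D2F4.

0x3E03E939D2F4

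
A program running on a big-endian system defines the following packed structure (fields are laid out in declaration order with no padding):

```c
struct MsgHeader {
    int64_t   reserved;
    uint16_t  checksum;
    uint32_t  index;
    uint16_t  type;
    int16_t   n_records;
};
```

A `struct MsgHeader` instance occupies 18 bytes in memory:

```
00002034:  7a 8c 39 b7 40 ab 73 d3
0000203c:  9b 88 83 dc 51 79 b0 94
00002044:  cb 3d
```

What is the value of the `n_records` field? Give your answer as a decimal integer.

`n_records` follows `reserved` (8 B), `checksum` (2 B), `index` (4 B), `type` (2 B), so it starts at offset 8 + 2 + 4 + 2 = 16 and occupies 2 bytes.
Bytes at offsets 16..17: CB 3D.
In big-endian order the high byte comes first in memory.
The bytes are already most-significant first: 0xCB3D.
Top bit is set, so as a signed 16-bit value this is 0xCB3D − 2^16 = -13507.

-13507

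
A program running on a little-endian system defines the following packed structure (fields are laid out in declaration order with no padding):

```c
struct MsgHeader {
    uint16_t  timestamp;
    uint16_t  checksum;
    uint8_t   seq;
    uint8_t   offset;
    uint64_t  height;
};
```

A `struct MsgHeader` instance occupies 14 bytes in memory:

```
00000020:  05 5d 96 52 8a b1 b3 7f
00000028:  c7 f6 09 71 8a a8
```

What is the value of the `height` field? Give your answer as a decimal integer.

`height` follows `timestamp` (2 B), `checksum` (2 B), `seq` (1 B), `offset` (1 B), so it starts at offset 2 + 2 + 1 + 1 = 6 and occupies 8 bytes.
Bytes at offsets 6..13: B3 7F C7 F6 09 71 8A A8.
Little-endian: lowest address holds the least-significant byte.
Reassemble most-significant byte first: A8 8A 71 09 F6 C7 7F B3 → 0xA88A7109F6C77FB3.
0xA88A7109F6C77FB3 = 12144643632766877619.

12144643632766877619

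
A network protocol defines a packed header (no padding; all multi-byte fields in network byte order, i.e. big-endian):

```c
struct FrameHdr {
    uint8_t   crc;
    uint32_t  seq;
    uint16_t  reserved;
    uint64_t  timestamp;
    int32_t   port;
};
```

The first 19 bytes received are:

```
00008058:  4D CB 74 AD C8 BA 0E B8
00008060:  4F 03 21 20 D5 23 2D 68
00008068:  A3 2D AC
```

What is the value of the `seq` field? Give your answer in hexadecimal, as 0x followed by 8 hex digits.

`seq` follows `crc` (1 byte), so it starts at byte offset 1 and occupies 4 bytes.
Bytes at offsets 1..4: CB 74 AD C8.
Big-endian: lowest address holds the most-significant byte.
The bytes are already most-significant first: 0xCB74ADC8.

0xCB74ADC8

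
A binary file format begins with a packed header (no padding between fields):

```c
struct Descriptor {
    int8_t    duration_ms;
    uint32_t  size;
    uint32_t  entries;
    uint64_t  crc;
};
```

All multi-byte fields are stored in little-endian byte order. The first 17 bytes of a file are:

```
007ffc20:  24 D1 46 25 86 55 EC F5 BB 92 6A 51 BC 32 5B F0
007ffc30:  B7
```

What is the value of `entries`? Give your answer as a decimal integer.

`entries` follows `duration_ms` (1 B), `size` (4 B), so it starts at offset 1 + 4 = 5 and occupies 4 bytes.
Bytes at offsets 5..8: 55 EC F5 BB.
Little-endian: lowest address holds the least-significant byte.
Reassemble most-significant byte first: BB F5 EC 55 → 0xBBF5EC55.
0xBBF5EC55 = 3153456213.

3153456213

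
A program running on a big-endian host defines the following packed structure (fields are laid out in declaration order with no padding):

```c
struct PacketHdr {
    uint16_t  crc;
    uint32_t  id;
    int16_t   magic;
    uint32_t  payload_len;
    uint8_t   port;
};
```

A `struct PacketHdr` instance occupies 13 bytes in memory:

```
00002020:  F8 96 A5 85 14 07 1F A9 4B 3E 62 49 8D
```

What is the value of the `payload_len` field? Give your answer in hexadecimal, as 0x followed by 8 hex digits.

`payload_len` follows `crc` (2 B), `id` (4 B), `magic` (2 B), so it starts at offset 2 + 4 + 2 = 8 and occupies 4 bytes.
Bytes at offsets 8..11: 4B 3E 62 49.
Big-endian stores the most-significant byte at the lowest address.
The bytes are already most-significant first: 0x4B3E6249.

0x4B3E6249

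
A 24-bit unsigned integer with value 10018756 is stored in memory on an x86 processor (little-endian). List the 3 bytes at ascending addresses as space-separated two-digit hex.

10018756 in hexadecimal, padded to 24 bits, is 0x98DFC4.
Split into bytes (most-significant first): 98 DF C4.
Little-endian stores the least-significant byte at the lowest address.
So at ascending addresses the bytes are C4 DF 98.

C4 DF 98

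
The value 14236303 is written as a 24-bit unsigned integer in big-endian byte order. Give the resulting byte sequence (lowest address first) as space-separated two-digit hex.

D9 3A 8F

14236303 in hexadecimal, padded to 24 bits, is 0xD93A8F.
Split into bytes (most-significant first): D9 3A 8F.
Big-endian stores the most-significant byte at the lowest address.
So the memory order matches the most-significant-first order: D9 3A 8F.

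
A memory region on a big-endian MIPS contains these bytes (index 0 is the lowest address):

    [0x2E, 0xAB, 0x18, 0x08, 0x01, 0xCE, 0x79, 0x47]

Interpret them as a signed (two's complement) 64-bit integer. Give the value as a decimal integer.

Big-endian: lowest address holds the most-significant byte.
The bytes are already most-significant first: 0x2EAB180801CE7947.
0x2EAB180801CE7947 = 3362807969431320903.

3362807969431320903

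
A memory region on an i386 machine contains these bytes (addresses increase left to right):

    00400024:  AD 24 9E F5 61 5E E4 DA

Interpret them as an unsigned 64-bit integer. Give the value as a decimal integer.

Little-endian: lowest address holds the least-significant byte.
Reassemble most-significant byte first: DA E4 5E 61 F5 9E 24 AD → 0xDAE45E61F59E24AD.
0xDAE45E61F59E24AD = 15772835569783940269.

15772835569783940269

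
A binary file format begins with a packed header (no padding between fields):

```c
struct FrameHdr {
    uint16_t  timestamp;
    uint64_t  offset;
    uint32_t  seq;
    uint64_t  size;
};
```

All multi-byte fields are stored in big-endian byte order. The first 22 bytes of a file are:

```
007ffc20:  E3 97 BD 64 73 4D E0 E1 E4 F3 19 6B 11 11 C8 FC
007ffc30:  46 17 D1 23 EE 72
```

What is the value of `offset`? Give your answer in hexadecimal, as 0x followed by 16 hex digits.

`offset` follows `timestamp` (2 bytes), so it starts at byte offset 2 and occupies 8 bytes.
Bytes at offsets 2..9: BD 64 73 4D E0 E1 E4 F3.
Big-endian: lowest address holds the most-significant byte.
The bytes are already most-significant first: 0xBD64734DE0E1E4F3.

0xBD64734DE0E1E4F3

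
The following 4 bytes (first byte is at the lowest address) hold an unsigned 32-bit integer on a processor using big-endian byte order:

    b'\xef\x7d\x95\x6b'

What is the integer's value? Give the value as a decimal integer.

4017984875

Big-endian stores the most-significant byte at the lowest address.
The bytes are already most-significant first: 0xEF7D956B.
0xEF7D956B = 4017984875.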